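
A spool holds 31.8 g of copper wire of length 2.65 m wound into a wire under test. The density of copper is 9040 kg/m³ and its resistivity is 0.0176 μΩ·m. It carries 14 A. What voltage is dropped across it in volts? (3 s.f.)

0.492 V

ρ = 0.0176 μΩ·m = 1.76×10^-8 Ω·m
A = m/(density·L) = 0.0318/(9040×2.65) = 1.3274e-06 m²
R = ρL/A = (1.76×10^-8)(2.65)/(1.3274e-06) = 0.03514 Ω
V = IR = 14 × 0.03514 = 0.492 V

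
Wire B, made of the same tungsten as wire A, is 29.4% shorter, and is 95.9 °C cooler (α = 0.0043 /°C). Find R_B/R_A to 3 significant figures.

0.415

R ∝ ρL/d² with ρ ∝ (1+αΔT), so R_B/R_A = (1 − 29.4/100) × (1 − 0.0043×95.9)
= 0.706 × 0.5876 = 0.415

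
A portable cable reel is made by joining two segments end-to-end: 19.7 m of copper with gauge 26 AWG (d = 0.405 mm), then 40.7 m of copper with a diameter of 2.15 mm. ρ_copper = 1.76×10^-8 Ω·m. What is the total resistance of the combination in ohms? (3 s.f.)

Segment 1: A = π(0.405/2 mm)² = π(2.0250e-04 m)² = 1.288e-07 m²
R₁ = ρL/A = (1.76×10^-8)(19.7)/(1.288e-07) = 2.691 Ω
Segment 2: A = π(d/2)² = π(1.0750e-03 m)² = 3.631e-06 m²
R₂ = (1.76×10^-8)(40.7)/(3.631e-06) = 0.1973 Ω
R = R₁ + R₂ = 2.89 Ω

2.89 Ω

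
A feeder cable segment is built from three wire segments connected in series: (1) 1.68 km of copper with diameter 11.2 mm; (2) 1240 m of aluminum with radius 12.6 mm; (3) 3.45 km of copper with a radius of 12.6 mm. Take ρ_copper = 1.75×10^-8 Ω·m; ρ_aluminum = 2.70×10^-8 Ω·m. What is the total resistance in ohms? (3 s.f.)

0.487 Ω

Seg 1: A = π(d/2)² = π(5.6000e-03 m)² = 9.852e-05 m²
R_1 = (1.75×10^-8)(1680)/(9.852e-05) = 0.2984 Ω
Seg 2: A = πr² = π(1.2600e-02 m)² = 4.988e-04 m²
R_2 = (2.70×10^-8)(1240)/(4.988e-04) = 0.06713 Ω
Seg 3: A = πr² = π(1.2600e-02 m)² = 4.988e-04 m²
R_3 = (1.75×10^-8)(3450)/(4.988e-04) = 0.1211 Ω
R_total = R_1 + R_2 + R_3 = 0.487 Ω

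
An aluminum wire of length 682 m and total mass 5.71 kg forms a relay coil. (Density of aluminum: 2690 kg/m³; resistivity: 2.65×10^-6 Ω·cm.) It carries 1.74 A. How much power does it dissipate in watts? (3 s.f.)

17.6 W

ρ = 2.65×10^-6 Ω·cm = 2.65×10^-8 Ω·m
A = m/(density·L) = 5.71/(2690×682) = 3.1124e-06 m²
R = ρL/A = (2.65×10^-8)(682)/(3.1124e-06) = 5.807 Ω
P = I²R = (1.74)² × 5.807 = 17.6 W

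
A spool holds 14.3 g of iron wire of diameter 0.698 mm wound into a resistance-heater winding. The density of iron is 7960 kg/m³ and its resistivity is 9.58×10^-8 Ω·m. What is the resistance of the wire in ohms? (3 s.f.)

A = π(d/2)² = π(3.4900e-04 m)² = 3.8265e-07 m²
L = m/(density·A) = 0.0143/(7960×3.8265e-07) = 4.695 m
R = ρL/A = (9.58×10^-8)(4.695)/(3.8265e-07) = 1.18 Ω

1.18 Ω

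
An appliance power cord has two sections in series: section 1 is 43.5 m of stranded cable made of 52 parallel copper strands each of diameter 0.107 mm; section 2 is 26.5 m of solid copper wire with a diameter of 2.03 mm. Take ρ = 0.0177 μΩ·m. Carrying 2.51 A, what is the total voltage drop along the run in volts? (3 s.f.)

ρ = 0.0177 μΩ·m = 1.77×10^-8 Ω·m
Section 1: A_strand = π(5.3500e-05)² = 8.992e-09 m²; R₁ = ρL/(N·A_s) = (1.77×10^-8)(43.5)/(52×8.992e-09) = 1.647 Ω
Section 2: A = π(d/2)² = π(1.0150e-03 m)² = 3.237e-06 m²
R₂ = (1.77×10^-8)(26.5)/(3.237e-06) = 0.1449 Ω
R = R₁ + R₂ = 1.792 Ω
V = IR = 2.51 × 1.792 = 4.50 V

4.50 V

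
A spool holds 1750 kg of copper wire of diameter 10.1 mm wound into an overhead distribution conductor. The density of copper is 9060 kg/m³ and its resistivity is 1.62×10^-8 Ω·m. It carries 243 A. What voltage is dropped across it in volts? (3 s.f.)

118 V

A = π(d/2)² = π(5.0500e-03 m)² = 8.0118e-05 m²
L = m/(density·A) = 1750/(9060×8.0118e-05) = 2411 m
R = ρL/A = (1.62×10^-8)(2411)/(8.0118e-05) = 0.4875 Ω
V = IR = 243 × 0.4875 = 118 V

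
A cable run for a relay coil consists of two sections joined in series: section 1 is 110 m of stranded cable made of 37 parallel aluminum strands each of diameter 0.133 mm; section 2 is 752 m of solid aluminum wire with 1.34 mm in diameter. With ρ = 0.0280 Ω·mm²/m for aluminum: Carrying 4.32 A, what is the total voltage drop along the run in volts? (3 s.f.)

90.4 V

ρ = 0.0280 Ω·mm²/m = 2.80×10^-8 Ω·m
Section 1: A_strand = π(6.6500e-05)² = 1.389e-08 m²; R₁ = ρL/(N·A_s) = (2.80×10^-8)(110)/(37×1.389e-08) = 5.992 Ω
Section 2: A = π(d/2)² = π(6.7000e-04 m)² = 1.410e-06 m²
R₂ = (2.80×10^-8)(752)/(1.410e-06) = 14.93 Ω
R = R₁ + R₂ = 20.92 Ω
V = IR = 4.32 × 20.92 = 90.4 V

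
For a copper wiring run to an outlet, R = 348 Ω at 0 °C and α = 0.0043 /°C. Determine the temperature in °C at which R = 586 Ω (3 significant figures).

159 °C

R = R₀(1 + α(T − T₀)) ⇒ T = T₀ + (R/R₀ − 1)/α
T = 0 + (586/348 − 1)/0.0043 = 0 + (0.6839)/0.0043 = 159 °C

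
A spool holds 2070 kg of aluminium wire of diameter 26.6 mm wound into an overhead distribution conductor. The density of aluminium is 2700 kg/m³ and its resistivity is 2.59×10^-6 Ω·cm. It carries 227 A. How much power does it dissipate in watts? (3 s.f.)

3310 W

ρ = 2.59×10^-6 Ω·cm = 2.59×10^-8 Ω·m
A = π(d/2)² = π(1.3300e-02 m)² = 5.5572e-04 m²
L = m/(density·A) = 2070/(2700×5.5572e-04) = 1380 m
R = ρL/A = (2.59×10^-8)(1380)/(5.5572e-04) = 0.0643 Ω
P = I²R = (227)² × 0.0643 = 3310 W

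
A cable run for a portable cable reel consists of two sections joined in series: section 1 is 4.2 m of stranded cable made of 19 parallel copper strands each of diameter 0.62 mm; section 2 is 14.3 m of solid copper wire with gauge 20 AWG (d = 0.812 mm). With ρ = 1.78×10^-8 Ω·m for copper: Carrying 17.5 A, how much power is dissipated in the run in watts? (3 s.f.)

Section 1: A_strand = π(3.1000e-04)² = 3.019e-07 m²; R₁ = ρL/(N·A_s) = (1.78×10^-8)(4.2)/(19×3.019e-07) = 0.01303 Ω
Section 2: A = π(0.812/2 mm)² = π(4.0600e-04 m)² = 5.178e-07 m²
R₂ = (1.78×10^-8)(14.3)/(5.178e-07) = 0.4915 Ω
R = R₁ + R₂ = 0.5046 Ω
P = I²R = (17.5)² × 0.5046 = 155 W

155 W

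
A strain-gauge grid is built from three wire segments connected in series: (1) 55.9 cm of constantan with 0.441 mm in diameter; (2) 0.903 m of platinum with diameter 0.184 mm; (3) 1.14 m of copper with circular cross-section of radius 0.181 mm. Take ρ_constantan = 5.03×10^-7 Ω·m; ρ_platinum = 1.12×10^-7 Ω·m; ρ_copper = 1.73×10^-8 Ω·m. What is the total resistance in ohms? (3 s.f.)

Seg 1: A = π(d/2)² = π(2.2050e-04 m)² = 1.527e-07 m²
R_1 = (5.03×10^-7)(0.559)/(1.527e-07) = 1.841 Ω
Seg 2: A = π(d/2)² = π(9.2000e-05 m)² = 2.659e-08 m²
R_2 = (1.12×10^-7)(0.903)/(2.659e-08) = 3.803 Ω
Seg 3: A = πr² = π(1.8100e-04 m)² = 1.029e-07 m²
R_3 = (1.73×10^-8)(1.14)/(1.029e-07) = 0.1916 Ω
R_total = R_1 + R_2 + R_3 = 5.84 Ω

5.84 Ω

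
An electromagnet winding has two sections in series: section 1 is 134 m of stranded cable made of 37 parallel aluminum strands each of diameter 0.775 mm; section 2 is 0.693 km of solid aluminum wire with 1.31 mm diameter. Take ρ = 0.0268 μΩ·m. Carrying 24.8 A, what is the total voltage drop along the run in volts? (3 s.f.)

347 V

ρ = 0.0268 μΩ·m = 2.68×10^-8 Ω·m
Section 1: A_strand = π(3.8750e-04)² = 4.717e-07 m²; R₁ = ρL/(N·A_s) = (2.68×10^-8)(134)/(37×4.717e-07) = 0.2058 Ω
Section 2: A = π(d/2)² = π(6.5500e-04 m)² = 1.348e-06 m²
R₂ = (2.68×10^-8)(693)/(1.348e-06) = 13.78 Ω
R = R₁ + R₂ = 13.99 Ω
V = IR = 24.8 × 13.99 = 347 V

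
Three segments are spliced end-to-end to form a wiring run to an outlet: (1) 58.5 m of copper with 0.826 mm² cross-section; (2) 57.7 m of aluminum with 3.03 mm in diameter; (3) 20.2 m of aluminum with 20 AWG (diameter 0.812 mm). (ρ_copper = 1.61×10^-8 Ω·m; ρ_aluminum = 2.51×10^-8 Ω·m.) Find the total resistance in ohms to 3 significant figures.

2.32 Ω

Seg 1: A = 0.826 mm² = 8.260e-07 m²
R_1 = (1.61×10^-8)(58.5)/(8.260e-07) = 1.14 Ω
Seg 2: A = π(d/2)² = π(1.5150e-03 m)² = 7.211e-06 m²
R_2 = (2.51×10^-8)(57.7)/(7.211e-06) = 0.2009 Ω
Seg 3: A = π(0.812/2 mm)² = π(4.0600e-04 m)² = 5.178e-07 m²
R_3 = (2.51×10^-8)(20.2)/(5.178e-07) = 0.9791 Ω
R_total = R_1 + R_2 + R_3 = 2.32 Ω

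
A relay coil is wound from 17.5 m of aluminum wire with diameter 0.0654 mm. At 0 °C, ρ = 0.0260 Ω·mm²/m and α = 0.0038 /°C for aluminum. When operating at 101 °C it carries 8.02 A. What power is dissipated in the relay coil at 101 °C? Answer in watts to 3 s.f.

12100 W

ρ = 0.0260 Ω·mm²/m = 2.60×10^-8 Ω·m
A = π(d/2)² = π(3.2700e-05 m)² = 3.359e-09 m²
R₍0₎ = ρL/A = (2.60×10^-8)(17.5)/(3.359e-09) = 135.4 Ω
R₍101₎ = R₍0₎(1 + αΔT) = 135.4 × (1 + 0.0038×101) = 187.4 Ω
P = I²R = (8.02)² × 187.4 = 12100 W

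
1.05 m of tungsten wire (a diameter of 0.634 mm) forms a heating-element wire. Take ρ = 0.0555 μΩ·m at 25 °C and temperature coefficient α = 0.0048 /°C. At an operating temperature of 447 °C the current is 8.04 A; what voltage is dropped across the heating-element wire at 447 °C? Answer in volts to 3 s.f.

ρ = 0.0555 μΩ·m = 5.55×10^-8 Ω·m
A = π(d/2)² = π(3.1700e-04 m)² = 3.157e-07 m²
R₍25₎ = ρL/A = (5.55×10^-8)(1.05)/(3.157e-07) = 0.1846 Ω
R₍447₎ = R₍25₎(1 + αΔT) = 0.1846 × (1 + 0.0048×422) = 0.5585 Ω
V = IR = 8.04 × 0.5585 = 4.49 V

4.49 V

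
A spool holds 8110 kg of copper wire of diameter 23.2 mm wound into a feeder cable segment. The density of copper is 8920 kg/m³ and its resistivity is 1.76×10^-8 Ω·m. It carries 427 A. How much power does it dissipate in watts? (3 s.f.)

16300 W

A = π(d/2)² = π(1.1600e-02 m)² = 4.2273e-04 m²
L = m/(density·A) = 8110/(8920×4.2273e-04) = 2151 m
R = ρL/A = (1.76×10^-8)(2151)/(4.2273e-04) = 0.08954 Ω
P = I²R = (427)² × 0.08954 = 16300 W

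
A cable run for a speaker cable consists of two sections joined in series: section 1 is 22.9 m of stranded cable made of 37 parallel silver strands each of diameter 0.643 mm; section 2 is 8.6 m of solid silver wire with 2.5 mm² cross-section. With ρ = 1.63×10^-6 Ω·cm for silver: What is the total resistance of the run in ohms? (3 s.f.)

ρ = 1.63×10^-6 Ω·cm = 1.63×10^-8 Ω·m
Section 1: A_strand = π(3.2150e-04)² = 3.247e-07 m²; R₁ = ρL/(N·A_s) = (1.63×10^-8)(22.9)/(37×3.247e-07) = 0.03107 Ω
Section 2: A = 2.5 mm² = 2.500e-06 m²
R₂ = (1.63×10^-8)(8.6)/(2.500e-06) = 0.05607 Ω
R = R₁ + R₂ = 0.0871 Ω

0.0871 Ω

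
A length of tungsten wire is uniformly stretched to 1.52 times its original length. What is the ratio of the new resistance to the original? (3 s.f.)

2.31

Volume constant ⇒ A' = A/k with k = 1.52. R' = ρ(kL)/(A/k) = k²R.
Factor = 2.31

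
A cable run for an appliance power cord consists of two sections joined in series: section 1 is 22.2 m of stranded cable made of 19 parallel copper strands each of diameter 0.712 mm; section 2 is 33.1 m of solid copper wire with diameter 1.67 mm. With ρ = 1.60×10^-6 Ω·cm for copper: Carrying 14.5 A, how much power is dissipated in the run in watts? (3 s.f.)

ρ = 1.60×10^-6 Ω·cm = 1.60×10^-8 Ω·m
Section 1: A_strand = π(3.5600e-04)² = 3.982e-07 m²; R₁ = ρL/(N·A_s) = (1.60×10^-8)(22.2)/(19×3.982e-07) = 0.04695 Ω
Section 2: A = π(d/2)² = π(8.3500e-04 m)² = 2.190e-06 m²
R₂ = (1.60×10^-8)(33.1)/(2.190e-06) = 0.2418 Ω
R = R₁ + R₂ = 0.2887 Ω
P = I²R = (14.5)² × 0.2887 = 60.7 W

60.7 W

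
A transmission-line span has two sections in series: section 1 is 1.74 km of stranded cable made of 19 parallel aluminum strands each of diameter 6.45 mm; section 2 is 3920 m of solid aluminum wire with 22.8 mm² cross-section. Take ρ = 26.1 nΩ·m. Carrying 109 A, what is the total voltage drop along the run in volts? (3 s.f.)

497 V

ρ = 26.1 nΩ·m = 2.61×10^-8 Ω·m
Section 1: A_strand = π(3.2250e-03)² = 3.267e-05 m²; R₁ = ρL/(N·A_s) = (2.61×10^-8)(1740)/(19×3.267e-05) = 0.07315 Ω
Section 2: A = 22.8 mm² = 2.280e-05 m²
R₂ = (2.61×10^-8)(3920)/(2.280e-05) = 4.487 Ω
R = R₁ + R₂ = 4.561 Ω
V = IR = 109 × 4.561 = 497 V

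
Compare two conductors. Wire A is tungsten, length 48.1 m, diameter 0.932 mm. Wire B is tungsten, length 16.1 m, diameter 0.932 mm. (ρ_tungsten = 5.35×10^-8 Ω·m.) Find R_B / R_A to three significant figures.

0.335

R ∝ ρL/d², so R_B/R_A = (L_B/L_A)
= (16.1/48.1) = 0.335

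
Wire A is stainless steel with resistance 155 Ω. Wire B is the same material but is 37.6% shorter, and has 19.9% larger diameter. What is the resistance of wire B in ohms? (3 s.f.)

R ∝ L/d², so R_B/R_A = (1 − 37.6/100) × (1 + 19.9/100)⁻²
= 0.624 × 0.6956 = 0.4341
R_B = 0.4341 × 155 = 67.3 Ω

67.3 Ω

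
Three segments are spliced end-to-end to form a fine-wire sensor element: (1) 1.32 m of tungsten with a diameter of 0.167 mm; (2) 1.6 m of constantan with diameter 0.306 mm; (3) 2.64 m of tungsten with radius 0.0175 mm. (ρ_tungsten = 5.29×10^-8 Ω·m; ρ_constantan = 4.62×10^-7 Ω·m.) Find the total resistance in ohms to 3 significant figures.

Seg 1: A = π(d/2)² = π(8.3500e-05 m)² = 2.190e-08 m²
R_1 = (5.29×10^-8)(1.32)/(2.190e-08) = 3.188 Ω
Seg 2: A = π(d/2)² = π(1.5300e-04 m)² = 7.354e-08 m²
R_2 = (4.62×10^-7)(1.6)/(7.354e-08) = 10.05 Ω
Seg 3: A = πr² = π(1.7500e-05 m)² = 9.621e-10 m²
R_3 = (5.29×10^-8)(2.64)/(9.621e-10) = 145.2 Ω
R_total = R_1 + R_2 + R_3 = 158 Ω

158 Ω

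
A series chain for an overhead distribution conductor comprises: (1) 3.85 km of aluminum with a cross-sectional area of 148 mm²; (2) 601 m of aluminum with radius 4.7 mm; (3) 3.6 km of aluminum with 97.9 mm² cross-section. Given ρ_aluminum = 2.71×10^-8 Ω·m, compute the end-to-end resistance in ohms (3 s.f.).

1.94 Ω

Seg 1: A = 148 mm² = 1.480e-04 m²
R_1 = (2.71×10^-8)(3850)/(1.480e-04) = 0.705 Ω
Seg 2: A = πr² = π(4.7000e-03 m)² = 6.940e-05 m²
R_2 = (2.71×10^-8)(601)/(6.940e-05) = 0.2347 Ω
Seg 3: A = 97.9 mm² = 9.790e-05 m²
R_3 = (2.71×10^-8)(3600)/(9.790e-05) = 0.9965 Ω
R_total = R_1 + R_2 + R_3 = 1.94 Ω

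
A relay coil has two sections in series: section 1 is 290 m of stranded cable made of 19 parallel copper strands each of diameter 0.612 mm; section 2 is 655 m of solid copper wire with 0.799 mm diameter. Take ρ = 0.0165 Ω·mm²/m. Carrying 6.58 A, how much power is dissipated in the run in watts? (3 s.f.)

ρ = 0.0165 Ω·mm²/m = 1.65×10^-8 Ω·m
Section 1: A_strand = π(3.0600e-04)² = 2.942e-07 m²; R₁ = ρL/(N·A_s) = (1.65×10^-8)(290)/(19×2.942e-07) = 0.8561 Ω
Section 2: A = π(d/2)² = π(3.9950e-04 m)² = 5.014e-07 m²
R₂ = (1.65×10^-8)(655)/(5.014e-07) = 21.55 Ω
R = R₁ + R₂ = 22.41 Ω
P = I²R = (6.58)² × 22.41 = 970 W

970 W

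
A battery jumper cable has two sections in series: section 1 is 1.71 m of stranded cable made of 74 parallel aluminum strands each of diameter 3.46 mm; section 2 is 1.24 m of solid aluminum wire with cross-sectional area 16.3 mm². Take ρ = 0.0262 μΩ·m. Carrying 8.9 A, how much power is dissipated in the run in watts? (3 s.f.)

ρ = 0.0262 μΩ·m = 2.62×10^-8 Ω·m
Section 1: A_strand = π(1.7300e-03)² = 9.402e-06 m²; R₁ = ρL/(N·A_s) = (2.62×10^-8)(1.71)/(74×9.402e-06) = 6.439×10^-5 Ω
Section 2: A = 16.3 mm² = 1.630e-05 m²
R₂ = (2.62×10^-8)(1.24)/(1.630e-05) = 0.001993 Ω
R = R₁ + R₂ = 0.002058 Ω
P = I²R = (8.9)² × 0.002058 = 0.163 W

0.163 W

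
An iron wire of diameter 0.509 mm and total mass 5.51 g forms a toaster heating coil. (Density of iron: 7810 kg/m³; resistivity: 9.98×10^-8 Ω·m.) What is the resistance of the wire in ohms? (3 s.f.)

A = π(d/2)² = π(2.5450e-04 m)² = 2.0348e-07 m²
L = m/(density·A) = 0.00551/(7810×2.0348e-07) = 3.467 m
R = ρL/A = (9.98×10^-8)(3.467)/(2.0348e-07) = 1.70 Ω

1.70 Ω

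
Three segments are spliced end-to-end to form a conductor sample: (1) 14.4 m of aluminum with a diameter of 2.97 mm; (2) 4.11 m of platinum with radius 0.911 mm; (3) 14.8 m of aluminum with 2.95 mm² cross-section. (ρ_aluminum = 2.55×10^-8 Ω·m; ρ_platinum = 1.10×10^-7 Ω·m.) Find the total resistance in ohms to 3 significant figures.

Seg 1: A = π(d/2)² = π(1.4850e-03 m)² = 6.928e-06 m²
R_1 = (2.55×10^-8)(14.4)/(6.928e-06) = 0.053 Ω
Seg 2: A = πr² = π(9.1100e-04 m)² = 2.607e-06 m²
R_2 = (1.10×10^-7)(4.11)/(2.607e-06) = 0.1734 Ω
Seg 3: A = 2.95 mm² = 2.950e-06 m²
R_3 = (2.55×10^-8)(14.8)/(2.950e-06) = 0.1279 Ω
R_total = R_1 + R_2 + R_3 = 0.354 Ω

0.354 Ω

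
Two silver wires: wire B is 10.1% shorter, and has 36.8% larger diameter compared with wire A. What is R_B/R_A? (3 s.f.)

R ∝ L/d², so R_B/R_A = (1 − 10.1/100) × (1 + 36.8/100)⁻²
= 0.899 × 0.5343 = 0.480

0.480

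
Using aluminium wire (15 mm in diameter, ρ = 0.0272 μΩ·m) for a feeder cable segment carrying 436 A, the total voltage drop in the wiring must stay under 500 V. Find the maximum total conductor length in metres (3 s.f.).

7450 m

ρ = 0.0272 μΩ·m = 2.72×10^-8 Ω·m
A = π(d/2)² = π(7.5000e-03 m)² = 1.767e-04 m²
L_max = V_max·A/(1·ρI) = (500)(1.767e-04)/(2.72×10^-8×436) = 7450 m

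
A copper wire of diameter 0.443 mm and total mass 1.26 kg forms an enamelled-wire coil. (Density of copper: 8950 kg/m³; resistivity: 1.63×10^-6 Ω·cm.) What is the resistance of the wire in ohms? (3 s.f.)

96.6 Ω

ρ = 1.63×10^-6 Ω·cm = 1.63×10^-8 Ω·m
A = π(d/2)² = π(2.2150e-04 m)² = 1.5413e-07 m²
L = m/(density·A) = 1.26/(8950×1.5413e-07) = 913.4 m
R = ρL/A = (1.63×10^-8)(913.4)/(1.5413e-07) = 96.6 Ω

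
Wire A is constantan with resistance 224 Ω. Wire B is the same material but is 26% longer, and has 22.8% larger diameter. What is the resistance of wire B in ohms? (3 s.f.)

187 Ω

R ∝ L/d², so R_B/R_A = (1 + 26/100) × (1 + 22.8/100)⁻²
= 1.26 × 0.6631 = 0.8356
R_B = 0.8356 × 224 = 187 Ω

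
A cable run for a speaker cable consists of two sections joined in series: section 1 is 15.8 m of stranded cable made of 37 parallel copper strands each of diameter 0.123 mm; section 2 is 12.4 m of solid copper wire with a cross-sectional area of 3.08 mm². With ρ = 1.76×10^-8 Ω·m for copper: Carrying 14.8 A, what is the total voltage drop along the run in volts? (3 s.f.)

Section 1: A_strand = π(6.1500e-05)² = 1.188e-08 m²; R₁ = ρL/(N·A_s) = (1.76×10^-8)(15.8)/(37×1.188e-08) = 0.6325 Ω
Section 2: A = 3.08 mm² = 3.080e-06 m²
R₂ = (1.76×10^-8)(12.4)/(3.080e-06) = 0.07086 Ω
R = R₁ + R₂ = 0.7034 Ω
V = IR = 14.8 × 0.7034 = 10.4 V

10.4 V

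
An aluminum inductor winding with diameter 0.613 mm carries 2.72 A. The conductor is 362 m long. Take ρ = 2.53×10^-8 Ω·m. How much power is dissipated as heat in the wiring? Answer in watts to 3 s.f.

230 W

A = π(d/2)² = π(3.0650e-04 m)² = 2.951e-07 m²
R = ρL/A = (2.53×10^-8)(362)/(2.951e-07) = 31.03 Ω
P = I²R = (2.72)² × 31.03 = 230 W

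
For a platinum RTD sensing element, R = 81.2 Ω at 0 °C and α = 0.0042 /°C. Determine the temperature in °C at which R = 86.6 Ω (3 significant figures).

15.8 °C

R = R₀(1 + α(T − T₀)) ⇒ T = T₀ + (R/R₀ − 1)/α
T = 0 + (86.6/81.2 − 1)/0.0042 = 0 + (0.0665)/0.0042 = 15.8 °C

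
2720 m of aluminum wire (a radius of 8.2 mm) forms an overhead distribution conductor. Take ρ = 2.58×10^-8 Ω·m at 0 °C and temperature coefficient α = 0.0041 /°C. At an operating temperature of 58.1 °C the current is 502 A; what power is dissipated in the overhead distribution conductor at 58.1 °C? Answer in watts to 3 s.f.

1.04×10^5 W

A = πr² = π(8.2000e-03 m)² = 2.112e-04 m²
R₍0₎ = ρL/A = (2.58×10^-8)(2720)/(2.112e-04) = 0.3322 Ω
R₍58.1₎ = R₍0₎(1 + αΔT) = 0.3322 × (1 + 0.0041×58.1) = 0.4113 Ω
P = I²R = (502)² × 0.4113 = 1.04×10^5 W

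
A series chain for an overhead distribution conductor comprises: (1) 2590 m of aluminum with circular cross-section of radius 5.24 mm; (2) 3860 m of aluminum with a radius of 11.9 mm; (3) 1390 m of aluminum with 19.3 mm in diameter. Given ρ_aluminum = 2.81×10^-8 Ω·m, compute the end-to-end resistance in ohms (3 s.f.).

Seg 1: A = πr² = π(5.2400e-03 m)² = 8.626e-05 m²
R_1 = (2.81×10^-8)(2590)/(8.626e-05) = 0.8437 Ω
Seg 2: A = πr² = π(1.1900e-02 m)² = 4.449e-04 m²
R_2 = (2.81×10^-8)(3860)/(4.449e-04) = 0.2438 Ω
Seg 3: A = π(d/2)² = π(9.6500e-03 m)² = 2.926e-04 m²
R_3 = (2.81×10^-8)(1390)/(2.926e-04) = 0.1335 Ω
R_total = R_1 + R_2 + R_3 = 1.22 Ω

1.22 Ω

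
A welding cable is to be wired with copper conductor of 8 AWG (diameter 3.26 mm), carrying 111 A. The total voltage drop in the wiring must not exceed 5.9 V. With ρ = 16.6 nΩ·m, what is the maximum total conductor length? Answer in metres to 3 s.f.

26.7 m

ρ = 16.6 nΩ·m = 1.66×10^-8 Ω·m
A = π(3.26/2 mm)² = π(1.6300e-03 m)² = 8.347e-06 m²
L_max = V_max·A/(1·ρI) = (5.9)(8.347e-06)/(1.66×10^-8×111) = 26.7 m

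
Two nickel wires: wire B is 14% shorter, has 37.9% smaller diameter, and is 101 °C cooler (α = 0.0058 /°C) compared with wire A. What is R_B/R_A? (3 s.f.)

R ∝ ρL/d² with ρ ∝ (1+αΔT), so R_B/R_A = (1 − 14/100) × (1 − 37.9/100)⁻² × (1 − 0.0058×101)
= 0.86 × 2.593 × 0.4142 = 0.924

0.924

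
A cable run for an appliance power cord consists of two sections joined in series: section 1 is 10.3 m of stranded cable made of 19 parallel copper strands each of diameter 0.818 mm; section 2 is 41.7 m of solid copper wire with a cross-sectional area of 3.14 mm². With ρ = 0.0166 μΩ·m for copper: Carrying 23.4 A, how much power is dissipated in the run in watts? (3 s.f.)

ρ = 0.0166 μΩ·m = 1.66×10^-8 Ω·m
Section 1: A_strand = π(4.0900e-04)² = 5.255e-07 m²; R₁ = ρL/(N·A_s) = (1.66×10^-8)(10.3)/(19×5.255e-07) = 0.01712 Ω
Section 2: A = 3.14 mm² = 3.140e-06 m²
R₂ = (1.66×10^-8)(41.7)/(3.140e-06) = 0.2205 Ω
R = R₁ + R₂ = 0.2376 Ω
P = I²R = (23.4)² × 0.2376 = 130 W

130 W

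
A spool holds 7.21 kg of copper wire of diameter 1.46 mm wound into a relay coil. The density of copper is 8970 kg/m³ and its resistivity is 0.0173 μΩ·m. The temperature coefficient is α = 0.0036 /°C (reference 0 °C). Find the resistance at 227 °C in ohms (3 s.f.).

ρ = 0.0173 μΩ·m = 1.73×10^-8 Ω·m
A = π(d/2)² = π(7.3000e-04 m)² = 1.6742e-06 m²
L = m/(density·A) = 7.21/(8970×1.6742e-06) = 480.1 m
R = ρL/A = (1.73×10^-8)(480.1)/(1.6742e-06) = 4.961 Ω
R(227 °C) = 4.961 × (1 + 0.0036×227) = 9.02 Ω

9.02 Ω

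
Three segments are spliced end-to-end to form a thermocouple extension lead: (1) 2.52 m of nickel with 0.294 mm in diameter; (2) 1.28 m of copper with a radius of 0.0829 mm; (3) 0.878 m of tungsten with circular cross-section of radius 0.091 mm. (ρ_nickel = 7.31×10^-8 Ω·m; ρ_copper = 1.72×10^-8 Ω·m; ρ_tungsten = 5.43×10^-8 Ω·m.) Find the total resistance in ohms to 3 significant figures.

5.57 Ω

Seg 1: A = π(d/2)² = π(1.4700e-04 m)² = 6.789e-08 m²
R_1 = (7.31×10^-8)(2.52)/(6.789e-08) = 2.714 Ω
Seg 2: A = πr² = π(8.2900e-05 m)² = 2.159e-08 m²
R_2 = (1.72×10^-8)(1.28)/(2.159e-08) = 1.02 Ω
Seg 3: A = πr² = π(9.1000e-05 m)² = 2.602e-08 m²
R_3 = (5.43×10^-8)(0.878)/(2.602e-08) = 1.833 Ω
R_total = R_1 + R_2 + R_3 = 5.57 Ω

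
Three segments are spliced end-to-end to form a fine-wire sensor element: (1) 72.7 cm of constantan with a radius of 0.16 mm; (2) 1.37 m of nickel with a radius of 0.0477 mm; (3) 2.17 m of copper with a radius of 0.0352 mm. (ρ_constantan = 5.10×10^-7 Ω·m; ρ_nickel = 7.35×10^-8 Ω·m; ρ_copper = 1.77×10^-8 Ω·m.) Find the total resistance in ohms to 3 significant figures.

Seg 1: A = πr² = π(1.6000e-04 m)² = 8.042e-08 m²
R_1 = (5.10×10^-7)(0.727)/(8.042e-08) = 4.61 Ω
Seg 2: A = πr² = π(4.7700e-05 m)² = 7.148e-09 m²
R_2 = (7.35×10^-8)(1.37)/(7.148e-09) = 14.09 Ω
Seg 3: A = πr² = π(3.5200e-05 m)² = 3.893e-09 m²
R_3 = (1.77×10^-8)(2.17)/(3.893e-09) = 9.867 Ω
R_total = R_1 + R_2 + R_3 = 28.6 Ω

28.6 Ω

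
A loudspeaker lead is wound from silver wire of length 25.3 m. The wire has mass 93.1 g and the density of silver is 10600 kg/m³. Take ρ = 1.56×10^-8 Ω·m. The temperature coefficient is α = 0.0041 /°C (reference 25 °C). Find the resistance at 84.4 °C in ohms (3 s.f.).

1.41 Ω

A = m/(density·L) = 0.0931/(10600×25.3) = 3.4715e-07 m²
R = ρL/A = (1.56×10^-8)(25.3)/(3.4715e-07) = 1.137 Ω
R(84.4 °C) = 1.137 × (1 + 0.0041×59.4) = 1.41 Ω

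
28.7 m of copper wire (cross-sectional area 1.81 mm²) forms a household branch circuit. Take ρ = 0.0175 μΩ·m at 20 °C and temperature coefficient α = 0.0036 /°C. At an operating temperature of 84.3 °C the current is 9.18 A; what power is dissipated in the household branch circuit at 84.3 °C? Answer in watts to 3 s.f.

ρ = 0.0175 μΩ·m = 1.75×10^-8 Ω·m
A = 1.81 mm² = 1.810e-06 m²
R₍20₎ = ρL/A = (1.75×10^-8)(28.7)/(1.810e-06) = 0.2775 Ω
R₍84.3₎ = R₍20₎(1 + αΔT) = 0.2775 × (1 + 0.0036×64.3) = 0.3417 Ω
P = I²R = (9.18)² × 0.3417 = 28.8 W

28.8 W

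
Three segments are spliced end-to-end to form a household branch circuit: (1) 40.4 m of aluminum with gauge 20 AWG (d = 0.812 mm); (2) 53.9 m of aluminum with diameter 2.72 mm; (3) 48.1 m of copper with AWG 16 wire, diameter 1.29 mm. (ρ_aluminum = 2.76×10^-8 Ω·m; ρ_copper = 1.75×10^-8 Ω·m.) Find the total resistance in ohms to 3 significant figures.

3.05 Ω

Seg 1: A = π(0.812/2 mm)² = π(4.0600e-04 m)² = 5.178e-07 m²
R_1 = (2.76×10^-8)(40.4)/(5.178e-07) = 2.153 Ω
Seg 2: A = π(d/2)² = π(1.3600e-03 m)² = 5.811e-06 m²
R_2 = (2.76×10^-8)(53.9)/(5.811e-06) = 0.256 Ω
Seg 3: A = π(1.29/2 mm)² = π(6.4500e-04 m)² = 1.307e-06 m²
R_3 = (1.75×10^-8)(48.1)/(1.307e-06) = 0.644 Ω
R_total = R_1 + R_2 + R_3 = 3.05 Ω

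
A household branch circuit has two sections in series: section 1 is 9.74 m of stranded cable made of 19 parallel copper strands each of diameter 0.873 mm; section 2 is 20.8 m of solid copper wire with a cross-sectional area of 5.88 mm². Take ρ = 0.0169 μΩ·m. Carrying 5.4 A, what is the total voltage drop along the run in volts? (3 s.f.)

0.401 V

ρ = 0.0169 μΩ·m = 1.69×10^-8 Ω·m
Section 1: A_strand = π(4.3650e-04)² = 5.986e-07 m²; R₁ = ρL/(N·A_s) = (1.69×10^-8)(9.74)/(19×5.986e-07) = 0.01447 Ω
Section 2: A = 5.88 mm² = 5.880e-06 m²
R₂ = (1.69×10^-8)(20.8)/(5.880e-06) = 0.05978 Ω
R = R₁ + R₂ = 0.07426 Ω
V = IR = 5.4 × 0.07426 = 0.401 V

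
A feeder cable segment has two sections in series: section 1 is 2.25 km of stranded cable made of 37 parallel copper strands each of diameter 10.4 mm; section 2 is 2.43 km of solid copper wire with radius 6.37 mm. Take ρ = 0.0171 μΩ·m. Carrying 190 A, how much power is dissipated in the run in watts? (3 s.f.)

ρ = 0.0171 μΩ·m = 1.71×10^-8 Ω·m
Section 1: A_strand = π(5.2000e-03)² = 8.495e-05 m²; R₁ = ρL/(N·A_s) = (1.71×10^-8)(2250)/(37×8.495e-05) = 0.01224 Ω
Section 2: A = πr² = π(6.3700e-03 m)² = 1.275e-04 m²
R₂ = (1.71×10^-8)(2430)/(1.275e-04) = 0.326 Ω
R = R₁ + R₂ = 0.3382 Ω
P = I²R = (190)² × 0.3382 = 12200 W

12200 W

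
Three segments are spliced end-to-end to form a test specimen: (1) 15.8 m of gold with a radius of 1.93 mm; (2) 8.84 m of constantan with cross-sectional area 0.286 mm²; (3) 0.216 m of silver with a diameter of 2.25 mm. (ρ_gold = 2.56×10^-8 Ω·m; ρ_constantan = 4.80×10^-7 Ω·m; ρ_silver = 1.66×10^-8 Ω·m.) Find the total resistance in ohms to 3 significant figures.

14.9 Ω

Seg 1: A = πr² = π(1.9300e-03 m)² = 1.170e-05 m²
R_1 = (2.56×10^-8)(15.8)/(1.170e-05) = 0.03456 Ω
Seg 2: A = 0.286 mm² = 2.860e-07 m²
R_2 = (4.80×10^-7)(8.84)/(2.860e-07) = 14.84 Ω
Seg 3: A = π(d/2)² = π(1.1250e-03 m)² = 3.976e-06 m²
R_3 = (1.66×10^-8)(0.216)/(3.976e-06) = 9.018×10^-4 Ω
R_total = R_1 + R_2 + R_3 = 14.9 Ω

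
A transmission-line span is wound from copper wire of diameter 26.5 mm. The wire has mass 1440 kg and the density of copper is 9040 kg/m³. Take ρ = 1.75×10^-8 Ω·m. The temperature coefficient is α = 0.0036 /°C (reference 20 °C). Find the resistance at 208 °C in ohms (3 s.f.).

0.0154 Ω

A = π(d/2)² = π(1.3250e-02 m)² = 5.5155e-04 m²
L = m/(density·A) = 1440/(9040×5.5155e-04) = 288.8 m
R = ρL/A = (1.75×10^-8)(288.8)/(5.5155e-04) = 0.009164 Ω
R(208 °C) = 0.009164 × (1 + 0.0036×188) = 0.0154 Ω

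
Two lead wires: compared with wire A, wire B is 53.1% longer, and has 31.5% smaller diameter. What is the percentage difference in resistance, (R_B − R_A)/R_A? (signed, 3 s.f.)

226%

R ∝ L/d², so R_B/R_A = (1 + 53.1/100) × (1 − 31.5/100)⁻²
= 1.531 × 2.131 = 3.263
(R_B − R_A)/R_A = 3.263 − 1 = 226%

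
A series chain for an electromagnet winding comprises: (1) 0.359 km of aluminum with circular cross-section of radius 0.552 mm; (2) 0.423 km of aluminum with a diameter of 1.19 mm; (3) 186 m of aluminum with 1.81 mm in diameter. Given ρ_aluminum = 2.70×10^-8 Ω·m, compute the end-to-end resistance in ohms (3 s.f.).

22.3 Ω

Seg 1: A = πr² = π(5.5200e-04 m)² = 9.573e-07 m²
R_1 = (2.70×10^-8)(359)/(9.573e-07) = 10.13 Ω
Seg 2: A = π(d/2)² = π(5.9500e-04 m)² = 1.112e-06 m²
R_2 = (2.70×10^-8)(423)/(1.112e-06) = 10.27 Ω
Seg 3: A = π(d/2)² = π(9.0500e-04 m)² = 2.573e-06 m²
R_3 = (2.70×10^-8)(186)/(2.573e-06) = 1.952 Ω
R_total = R_1 + R_2 + R_3 = 22.3 Ω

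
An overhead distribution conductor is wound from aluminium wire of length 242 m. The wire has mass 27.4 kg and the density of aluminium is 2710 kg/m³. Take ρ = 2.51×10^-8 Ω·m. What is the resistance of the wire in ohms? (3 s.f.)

0.145 Ω

A = m/(density·L) = 27.4/(2710×242) = 4.1780e-05 m²
R = ρL/A = (2.51×10^-8)(242)/(4.1780e-05) = 0.145 Ω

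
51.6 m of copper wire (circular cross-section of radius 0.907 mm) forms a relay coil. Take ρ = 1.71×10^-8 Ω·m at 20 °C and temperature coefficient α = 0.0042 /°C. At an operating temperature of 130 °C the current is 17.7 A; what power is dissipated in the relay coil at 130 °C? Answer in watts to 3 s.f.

A = πr² = π(9.0700e-04 m)² = 2.584e-06 m²
R₍20₎ = ρL/A = (1.71×10^-8)(51.6)/(2.584e-06) = 0.3414 Ω
R₍130₎ = R₍20₎(1 + αΔT) = 0.3414 × (1 + 0.0042×110) = 0.4991 Ω
P = I²R = (17.7)² × 0.4991 = 156 W

156 W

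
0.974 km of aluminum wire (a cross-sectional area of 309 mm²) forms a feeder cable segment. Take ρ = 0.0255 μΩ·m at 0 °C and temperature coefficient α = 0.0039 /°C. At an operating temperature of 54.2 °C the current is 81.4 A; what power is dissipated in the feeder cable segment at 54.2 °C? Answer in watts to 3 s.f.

ρ = 0.0255 μΩ·m = 2.55×10^-8 Ω·m
A = 309 mm² = 3.090e-04 m²
R₍0₎ = ρL/A = (2.55×10^-8)(974)/(3.090e-04) = 0.08038 Ω
R₍54.2₎ = R₍0₎(1 + αΔT) = 0.08038 × (1 + 0.0039×54.2) = 0.09737 Ω
P = I²R = (81.4)² × 0.09737 = 645 W

645 W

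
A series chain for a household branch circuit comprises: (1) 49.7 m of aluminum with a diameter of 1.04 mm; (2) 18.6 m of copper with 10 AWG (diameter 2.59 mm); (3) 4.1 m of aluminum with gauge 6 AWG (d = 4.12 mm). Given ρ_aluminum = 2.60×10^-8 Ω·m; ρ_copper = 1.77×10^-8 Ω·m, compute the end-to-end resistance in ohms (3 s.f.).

Seg 1: A = π(d/2)² = π(5.2000e-04 m)² = 8.495e-07 m²
R_1 = (2.60×10^-8)(49.7)/(8.495e-07) = 1.521 Ω
Seg 2: A = π(2.59/2 mm)² = π(1.2950e-03 m)² = 5.269e-06 m²
R_2 = (1.77×10^-8)(18.6)/(5.269e-06) = 0.06249 Ω
Seg 3: A = π(4.12/2 mm)² = π(2.0600e-03 m)² = 1.333e-05 m²
R_3 = (2.60×10^-8)(4.1)/(1.333e-05) = 0.007996 Ω
R_total = R_1 + R_2 + R_3 = 1.59 Ω

1.59 Ω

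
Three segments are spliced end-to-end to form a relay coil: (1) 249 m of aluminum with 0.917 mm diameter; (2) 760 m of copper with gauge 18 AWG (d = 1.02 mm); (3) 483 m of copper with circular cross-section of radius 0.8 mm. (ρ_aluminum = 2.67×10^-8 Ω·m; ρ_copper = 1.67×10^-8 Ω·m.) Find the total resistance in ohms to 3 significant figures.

29.6 Ω

Seg 1: A = π(d/2)² = π(4.5850e-04 m)² = 6.604e-07 m²
R_1 = (2.67×10^-8)(249)/(6.604e-07) = 10.07 Ω
Seg 2: A = π(1.02/2 mm)² = π(5.1000e-04 m)² = 8.171e-07 m²
R_2 = (1.67×10^-8)(760)/(8.171e-07) = 15.53 Ω
Seg 3: A = πr² = π(8.0000e-04 m)² = 2.011e-06 m²
R_3 = (1.67×10^-8)(483)/(2.011e-06) = 4.012 Ω
R_total = R_1 + R_2 + R_3 = 29.6 Ω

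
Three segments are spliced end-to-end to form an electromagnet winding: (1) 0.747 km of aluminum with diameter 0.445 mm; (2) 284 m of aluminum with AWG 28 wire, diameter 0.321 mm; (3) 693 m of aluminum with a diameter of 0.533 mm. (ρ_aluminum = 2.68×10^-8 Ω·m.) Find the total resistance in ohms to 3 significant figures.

Seg 1: A = π(d/2)² = π(2.2250e-04 m)² = 1.555e-07 m²
R_1 = (2.68×10^-8)(747)/(1.555e-07) = 128.7 Ω
Seg 2: A = π(0.321/2 mm)² = π(1.6050e-04 m)² = 8.093e-08 m²
R_2 = (2.68×10^-8)(284)/(8.093e-08) = 94.05 Ω
Seg 3: A = π(d/2)² = π(2.6650e-04 m)² = 2.231e-07 m²
R_3 = (2.68×10^-8)(693)/(2.231e-07) = 83.24 Ω
R_total = R_1 + R_2 + R_3 = 306 Ω

306 Ω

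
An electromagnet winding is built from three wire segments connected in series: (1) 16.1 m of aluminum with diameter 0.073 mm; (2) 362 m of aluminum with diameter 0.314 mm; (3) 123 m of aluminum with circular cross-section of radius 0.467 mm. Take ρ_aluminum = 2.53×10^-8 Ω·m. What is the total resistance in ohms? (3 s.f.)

220 Ω

Seg 1: A = π(d/2)² = π(3.6500e-05 m)² = 4.185e-09 m²
R_1 = (2.53×10^-8)(16.1)/(4.185e-09) = 97.32 Ω
Seg 2: A = π(d/2)² = π(1.5700e-04 m)² = 7.744e-08 m²
R_2 = (2.53×10^-8)(362)/(7.744e-08) = 118.3 Ω
Seg 3: A = πr² = π(4.6700e-04 m)² = 6.851e-07 m²
R_3 = (2.53×10^-8)(123)/(6.851e-07) = 4.542 Ω
R_total = R_1 + R_2 + R_3 = 220 Ω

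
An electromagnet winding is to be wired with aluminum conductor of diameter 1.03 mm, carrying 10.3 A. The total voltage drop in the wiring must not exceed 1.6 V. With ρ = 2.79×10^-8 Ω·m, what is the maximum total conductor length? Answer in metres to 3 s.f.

A = π(d/2)² = π(5.1500e-04 m)² = 8.332e-07 m²
L_max = V_max·A/(1·ρI) = (1.6)(8.332e-07)/(2.79×10^-8×10.3) = 4.64 m

4.64 m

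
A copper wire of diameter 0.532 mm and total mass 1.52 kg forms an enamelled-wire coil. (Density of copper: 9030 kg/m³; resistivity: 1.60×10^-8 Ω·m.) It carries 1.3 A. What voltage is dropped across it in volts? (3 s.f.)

70.9 V

A = π(d/2)² = π(2.6600e-04 m)² = 2.2229e-07 m²
L = m/(density·A) = 1.52/(9030×2.2229e-07) = 757.3 m
R = ρL/A = (1.60×10^-8)(757.3)/(2.2229e-07) = 54.51 Ω
V = IR = 1.3 × 54.51 = 70.9 V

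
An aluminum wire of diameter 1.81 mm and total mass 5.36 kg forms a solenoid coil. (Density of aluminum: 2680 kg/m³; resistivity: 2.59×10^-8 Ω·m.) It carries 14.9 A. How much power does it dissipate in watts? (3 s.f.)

A = π(d/2)² = π(9.0500e-04 m)² = 2.5730e-06 m²
L = m/(density·A) = 5.36/(2680×2.5730e-06) = 777.3 m
R = ρL/A = (2.59×10^-8)(777.3)/(2.5730e-06) = 7.824 Ω
P = I²R = (14.9)² × 7.824 = 1740 W

1740 W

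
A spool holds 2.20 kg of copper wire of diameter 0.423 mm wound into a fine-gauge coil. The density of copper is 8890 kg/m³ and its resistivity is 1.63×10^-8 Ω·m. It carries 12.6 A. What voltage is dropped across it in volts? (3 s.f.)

A = π(d/2)² = π(2.1150e-04 m)² = 1.4053e-07 m²
L = m/(density·A) = 2.2/(8890×1.4053e-07) = 1761 m
R = ρL/A = (1.63×10^-8)(1761)/(1.4053e-07) = 204.3 Ω
V = IR = 12.6 × 204.3 = 2570 V

2570 V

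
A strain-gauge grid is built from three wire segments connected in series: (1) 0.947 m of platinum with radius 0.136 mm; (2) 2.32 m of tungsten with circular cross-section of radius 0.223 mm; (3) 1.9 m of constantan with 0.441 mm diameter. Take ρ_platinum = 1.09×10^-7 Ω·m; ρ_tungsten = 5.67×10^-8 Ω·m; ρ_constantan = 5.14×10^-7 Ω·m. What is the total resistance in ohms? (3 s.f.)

Seg 1: A = πr² = π(1.3600e-04 m)² = 5.811e-08 m²
R_1 = (1.09×10^-7)(0.947)/(5.811e-08) = 1.776 Ω
Seg 2: A = πr² = π(2.2300e-04 m)² = 1.562e-07 m²
R_2 = (5.67×10^-8)(2.32)/(1.562e-07) = 0.842 Ω
Seg 3: A = π(d/2)² = π(2.2050e-04 m)² = 1.527e-07 m²
R_3 = (5.14×10^-7)(1.9)/(1.527e-07) = 6.394 Ω
R_total = R_1 + R_2 + R_3 = 9.01 Ω

9.01 Ω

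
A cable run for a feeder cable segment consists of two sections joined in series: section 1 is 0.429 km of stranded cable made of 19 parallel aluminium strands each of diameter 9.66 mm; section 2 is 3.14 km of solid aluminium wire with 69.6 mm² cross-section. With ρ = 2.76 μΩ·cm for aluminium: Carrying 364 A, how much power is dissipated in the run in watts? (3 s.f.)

ρ = 2.76 μΩ·cm = 2.76×10^-8 Ω·m
Section 1: A_strand = π(4.8300e-03)² = 7.329e-05 m²; R₁ = ρL/(N·A_s) = (2.76×10^-8)(429)/(19×7.329e-05) = 0.008503 Ω
Section 2: A = 69.6 mm² = 6.960e-05 m²
R₂ = (2.76×10^-8)(3140)/(6.960e-05) = 1.245 Ω
R = R₁ + R₂ = 1.254 Ω
P = I²R = (364)² × 1.254 = 1.66×10^5 W

1.66×10^5 W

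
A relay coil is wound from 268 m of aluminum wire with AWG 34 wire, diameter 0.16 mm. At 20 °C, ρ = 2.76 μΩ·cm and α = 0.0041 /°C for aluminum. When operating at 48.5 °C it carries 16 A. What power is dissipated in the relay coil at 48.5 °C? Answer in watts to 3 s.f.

1.05×10^5 W

ρ = 2.76 μΩ·cm = 2.76×10^-8 Ω·m
A = π(0.16/2 mm)² = π(8.0000e-05 m)² = 2.011e-08 m²
R₍20₎ = ρL/A = (2.76×10^-8)(268)/(2.011e-08) = 367.9 Ω
R₍48.5₎ = R₍20₎(1 + αΔT) = 367.9 × (1 + 0.0041×28.5) = 410.9 Ω
P = I²R = (16)² × 410.9 = 1.05×10^5 W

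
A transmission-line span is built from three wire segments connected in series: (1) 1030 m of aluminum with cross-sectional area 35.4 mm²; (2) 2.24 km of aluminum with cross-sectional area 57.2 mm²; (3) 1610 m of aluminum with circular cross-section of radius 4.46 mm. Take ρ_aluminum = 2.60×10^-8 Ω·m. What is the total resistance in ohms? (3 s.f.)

2.44 Ω

Seg 1: A = 35.4 mm² = 3.540e-05 m²
R_1 = (2.60×10^-8)(1030)/(3.540e-05) = 0.7565 Ω
Seg 2: A = 57.2 mm² = 5.720e-05 m²
R_2 = (2.60×10^-8)(2240)/(5.720e-05) = 1.018 Ω
Seg 3: A = πr² = π(4.4600e-03 m)² = 6.249e-05 m²
R_3 = (2.60×10^-8)(1610)/(6.249e-05) = 0.6699 Ω
R_total = R_1 + R_2 + R_3 = 2.44 Ω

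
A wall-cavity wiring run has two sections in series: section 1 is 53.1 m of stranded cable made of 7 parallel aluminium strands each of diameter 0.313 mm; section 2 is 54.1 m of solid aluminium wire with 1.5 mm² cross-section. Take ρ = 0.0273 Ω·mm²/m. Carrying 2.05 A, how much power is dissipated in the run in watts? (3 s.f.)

ρ = 0.0273 Ω·mm²/m = 2.73×10^-8 Ω·m
Section 1: A_strand = π(1.5650e-04)² = 7.694e-08 m²; R₁ = ρL/(N·A_s) = (2.73×10^-8)(53.1)/(7×7.694e-08) = 2.691 Ω
Section 2: A = 1.5 mm² = 1.500e-06 m²
R₂ = (2.73×10^-8)(54.1)/(1.500e-06) = 0.9846 Ω
R = R₁ + R₂ = 3.676 Ω
P = I²R = (2.05)² × 3.676 = 15.4 W

15.4 W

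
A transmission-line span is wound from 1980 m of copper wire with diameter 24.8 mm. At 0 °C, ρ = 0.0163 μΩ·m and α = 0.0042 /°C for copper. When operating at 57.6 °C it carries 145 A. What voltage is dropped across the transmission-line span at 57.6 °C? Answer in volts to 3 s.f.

12.0 V

ρ = 0.0163 μΩ·m = 1.63×10^-8 Ω·m
A = π(d/2)² = π(1.2400e-02 m)² = 4.831e-04 m²
R₍0₎ = ρL/A = (1.63×10^-8)(1980)/(4.831e-04) = 0.06681 Ω
R₍57.6₎ = R₍0₎(1 + αΔT) = 0.06681 × (1 + 0.0042×57.6) = 0.08298 Ω
V = IR = 145 × 0.08298 = 12.0 V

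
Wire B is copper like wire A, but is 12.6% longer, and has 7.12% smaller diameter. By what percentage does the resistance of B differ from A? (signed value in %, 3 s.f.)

30.5%

R ∝ L/d², so R_B/R_A = (1 + 12.6/100) × (1 − 7.12/100)⁻²
= 1.126 × 1.159 = 1.305
(R_B − R_A)/R_A = 1.305 − 1 = 30.5%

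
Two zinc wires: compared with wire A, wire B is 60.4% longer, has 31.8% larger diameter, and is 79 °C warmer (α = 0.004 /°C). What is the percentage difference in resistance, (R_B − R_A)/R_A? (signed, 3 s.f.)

21.5%

R ∝ ρL/d² with ρ ∝ (1+αΔT), so R_B/R_A = (1 + 60.4/100) × (1 + 31.8/100)⁻² × (1 + 0.004×79)
= 1.604 × 0.5757 × 1.316 = 1.215
(R_B − R_A)/R_A = 1.215 − 1 = 21.5%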